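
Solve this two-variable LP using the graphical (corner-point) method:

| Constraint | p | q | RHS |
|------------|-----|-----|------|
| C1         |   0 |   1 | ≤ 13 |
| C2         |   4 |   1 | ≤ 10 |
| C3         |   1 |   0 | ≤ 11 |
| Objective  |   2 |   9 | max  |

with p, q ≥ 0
p = 0, q = 10, z = 90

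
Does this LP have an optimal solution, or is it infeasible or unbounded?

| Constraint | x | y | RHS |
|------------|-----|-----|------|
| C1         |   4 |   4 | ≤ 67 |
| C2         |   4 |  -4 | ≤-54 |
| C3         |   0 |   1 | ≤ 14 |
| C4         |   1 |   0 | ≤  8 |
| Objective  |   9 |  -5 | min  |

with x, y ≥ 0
The point (0, 14) satisfies every constraint, so the LP is feasible; the constraints give x ≤ 8 and y ≤ 14, which with x, y ≥ 0 keep the feasible region inside a bounded box. A feasible, bounded LP attains a finite optimum at a vertex.

The LP has an optimal solution: (0, 14) with z = -70.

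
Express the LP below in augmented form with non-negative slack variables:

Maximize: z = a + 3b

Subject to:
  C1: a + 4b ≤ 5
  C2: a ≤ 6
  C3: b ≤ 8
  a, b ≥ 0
max z = a + 3b

s.t.
  a + 4b + s1 = 5
  a + s2 = 6
  b + s3 = 8
  a, b, s1, s2, s3 ≥ 0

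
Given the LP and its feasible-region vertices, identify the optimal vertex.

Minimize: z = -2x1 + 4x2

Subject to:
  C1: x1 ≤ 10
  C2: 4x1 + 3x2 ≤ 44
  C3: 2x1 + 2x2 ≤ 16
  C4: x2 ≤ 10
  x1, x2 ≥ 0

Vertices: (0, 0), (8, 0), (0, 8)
(8, 0) with z = -16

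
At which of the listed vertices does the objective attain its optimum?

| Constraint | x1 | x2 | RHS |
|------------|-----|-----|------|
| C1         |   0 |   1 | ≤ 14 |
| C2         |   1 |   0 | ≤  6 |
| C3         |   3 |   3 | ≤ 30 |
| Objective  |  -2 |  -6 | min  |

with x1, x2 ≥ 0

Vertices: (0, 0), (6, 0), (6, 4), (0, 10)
(0, 10) with z = -60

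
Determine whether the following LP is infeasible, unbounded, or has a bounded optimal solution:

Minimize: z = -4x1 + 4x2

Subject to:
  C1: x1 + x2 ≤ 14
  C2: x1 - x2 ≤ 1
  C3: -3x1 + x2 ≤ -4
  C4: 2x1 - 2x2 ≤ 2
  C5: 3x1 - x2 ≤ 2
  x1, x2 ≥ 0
C5 requires 3x1 - x2 ≤ 2, while C3 (-3x1 + x2 ≤ -4) is equivalent to 3x1 - x2 ≥ 4. Together they would need 4 ≤ 3x1 - x2 ≤ 2, which is impossible since 4 > 2. No point satisfies all constraints.

The feasible region is empty; the LP is infeasible.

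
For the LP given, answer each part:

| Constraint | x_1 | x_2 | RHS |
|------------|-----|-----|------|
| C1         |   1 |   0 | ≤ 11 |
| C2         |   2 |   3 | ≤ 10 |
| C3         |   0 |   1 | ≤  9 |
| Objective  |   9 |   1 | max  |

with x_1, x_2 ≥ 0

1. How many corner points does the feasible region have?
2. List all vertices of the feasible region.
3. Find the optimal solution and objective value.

1. 3
2. (0, 0), (5, 0), (0, 3.333)
3. x_1 = 5, x_2 = 0, z = 45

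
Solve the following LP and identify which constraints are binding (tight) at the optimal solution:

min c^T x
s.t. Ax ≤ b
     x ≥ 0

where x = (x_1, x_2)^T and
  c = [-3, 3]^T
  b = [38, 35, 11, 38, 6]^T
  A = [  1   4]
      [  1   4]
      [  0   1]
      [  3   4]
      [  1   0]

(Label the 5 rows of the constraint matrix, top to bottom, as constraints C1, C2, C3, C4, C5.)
Optimal: x_1 = 6, x_2 = 0
Slack at optimum:
  C1: slack = 32
  C2: slack = 29
  C3: slack = 11
  C4: slack = 20
  C5: slack = 0 (binding)
  x_1 ≥ 0: x_1 = 6
  x_2 ≥ 0: x_2 = 0 (binding)
Binding constraints: C5, x_2 ≥ 0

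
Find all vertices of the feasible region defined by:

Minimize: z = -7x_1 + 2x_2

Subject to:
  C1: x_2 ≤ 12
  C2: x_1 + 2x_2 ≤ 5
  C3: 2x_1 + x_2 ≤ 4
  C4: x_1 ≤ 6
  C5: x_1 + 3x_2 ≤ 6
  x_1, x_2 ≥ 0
Each vertex is the intersection of two constraint boundaries that also satisfies all remaining constraints:
  x_1 = 0 and x_2 = 0 → (0, 0)
  2x_1 + x_2 = 4 and x_2 = 0 → (2, 0)
  2x_1 + x_2 = 4 and x_1 + 3x_2 = 6 → (1.2, 1.6)
  x_1 + 3x_2 = 6 and x_1 = 0 → (0, 2)

Vertices: (0, 0), (2, 0), (1.2, 1.6), (0, 2)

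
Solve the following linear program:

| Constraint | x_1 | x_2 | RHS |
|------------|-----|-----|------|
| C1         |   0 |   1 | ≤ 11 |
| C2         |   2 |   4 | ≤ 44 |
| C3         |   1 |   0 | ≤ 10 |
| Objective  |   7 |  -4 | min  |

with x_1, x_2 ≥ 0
Each vertex is the intersection of two constraint boundaries that also satisfies all remaining constraints:
  x_1 = 0 and x_2 = 0 → (0, 0)
  x_1 = 10 and x_2 = 0 → (10, 0)
  2x_1 + 4x_2 = 44 and x_1 = 10 → (10, 6)
  x_2 = 11 and 2x_1 + 4x_2 = 44 → (0, 11)

Evaluating z = 7x_1 - 4x_2 at each vertex:
  (0, 0): z = 0
  (10, 0): z = 70
  (10, 6): z = 46
  (0, 11): z = -44

The minimum is at (0, 11) with z = -44.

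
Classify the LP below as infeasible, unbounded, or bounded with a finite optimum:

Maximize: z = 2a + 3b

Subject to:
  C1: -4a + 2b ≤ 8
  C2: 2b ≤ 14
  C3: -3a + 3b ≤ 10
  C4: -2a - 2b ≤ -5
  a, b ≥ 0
Feasible point: (0, 3) satisfies every constraint, so the LP is feasible.
Direction d = (1, 0): for each constraint row a, a·d ≤ 0 —
  (-4)(1) + (2)(0) = -4 ≤ 0
  (0)(1) + (2)(0) = 0 ≤ 0
  (-3)(1) + (3)(0) = -3 ≤ 0
  (-2)(1) + (-2)(0) = -2 ≤ 0
and d ≥ 0, so (0, 3) + t·d stays feasible for every t ≥ 0. Along this ray z = 2a + 3b changes by 2 per unit t, so z → +∞.

Unbounded — the objective can increase without bound over the feasible region.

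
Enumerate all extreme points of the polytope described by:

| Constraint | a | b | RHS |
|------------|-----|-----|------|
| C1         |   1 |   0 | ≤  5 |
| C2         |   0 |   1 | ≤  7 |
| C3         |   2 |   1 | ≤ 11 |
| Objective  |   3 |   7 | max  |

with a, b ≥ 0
Each vertex is the intersection of two constraint boundaries that also satisfies all remaining constraints:
  a = 0 and b = 0 → (0, 0)
  a = 5 and b = 0 → (5, 0)
  a = 5 and 2a + b = 11 → (5, 1)
  b = 7 and 2a + b = 11 → (2, 7)
  b = 7 and a = 0 → (0, 7)

Vertices: (0, 0), (5, 0), (5, 1), (2, 7), (0, 7)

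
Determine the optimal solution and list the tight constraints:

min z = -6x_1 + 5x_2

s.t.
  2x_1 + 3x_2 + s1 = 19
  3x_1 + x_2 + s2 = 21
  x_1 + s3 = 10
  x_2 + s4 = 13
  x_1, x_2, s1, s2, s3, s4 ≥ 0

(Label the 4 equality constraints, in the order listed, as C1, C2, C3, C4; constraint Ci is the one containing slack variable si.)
Optimal: x_1 = 7, x_2 = 0
Slack at optimum:
  C1: slack = 5
  C2: slack = 0 (binding)
  C3: slack = 3
  C4: slack = 13
  x_1 ≥ 0: x_1 = 7
  x_2 ≥ 0: x_2 = 0 (binding)
Binding constraints: C2, x_2 ≥ 0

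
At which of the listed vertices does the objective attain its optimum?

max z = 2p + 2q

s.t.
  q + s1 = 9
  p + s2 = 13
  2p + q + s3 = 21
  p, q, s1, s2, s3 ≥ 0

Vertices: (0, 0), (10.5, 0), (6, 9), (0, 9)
Evaluating z = 2p + 2q at each vertex:
  (0, 0): z = 0
  (10.5, 0): z = 21
  (6, 9): z = 30
  (0, 9): z = 18

The largest value is z = 30, attained at (6, 9).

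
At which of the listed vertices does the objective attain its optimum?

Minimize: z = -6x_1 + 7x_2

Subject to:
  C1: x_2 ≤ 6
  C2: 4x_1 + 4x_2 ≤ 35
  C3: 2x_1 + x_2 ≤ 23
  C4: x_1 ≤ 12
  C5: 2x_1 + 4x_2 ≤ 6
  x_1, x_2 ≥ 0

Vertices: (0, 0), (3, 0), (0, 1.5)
Evaluating z = -6x_1 + 7x_2 at each vertex:
  (0, 0): z = 0
  (3, 0): z = -18
  (0, 1.5): z = 10.5

The smallest value is z = -18, attained at (3, 0).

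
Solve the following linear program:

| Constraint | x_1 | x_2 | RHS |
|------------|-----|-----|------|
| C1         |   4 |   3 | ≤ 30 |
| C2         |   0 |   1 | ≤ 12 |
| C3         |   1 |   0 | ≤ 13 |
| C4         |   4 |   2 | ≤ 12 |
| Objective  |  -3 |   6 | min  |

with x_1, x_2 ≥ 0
Each vertex is the intersection of two constraint boundaries that also satisfies all remaining constraints:
  x_1 = 0 and x_2 = 0 → (0, 0)
  4x_1 + 2x_2 = 12 and x_2 = 0 → (3, 0)
  4x_1 + 2x_2 = 12 and x_1 = 0 → (0, 6)

Evaluating z = -3x_1 + 6x_2 at each vertex:
  (0, 0): z = 0
  (3, 0): z = -9
  (0, 6): z = 36

The minimum is at (3, 0) with z = -9.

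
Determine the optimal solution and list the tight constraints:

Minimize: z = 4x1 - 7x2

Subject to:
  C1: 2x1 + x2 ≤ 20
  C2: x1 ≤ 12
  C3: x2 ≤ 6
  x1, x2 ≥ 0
Optimal: x1 = 0, x2 = 6
Slack at optimum:
  C1: slack = 14
  C2: slack = 12
  C3: slack = 0 (binding)
  x1 ≥ 0: x1 = 0 (binding)
  x2 ≥ 0: x2 = 6
Binding constraints: C3, x1 ≥ 0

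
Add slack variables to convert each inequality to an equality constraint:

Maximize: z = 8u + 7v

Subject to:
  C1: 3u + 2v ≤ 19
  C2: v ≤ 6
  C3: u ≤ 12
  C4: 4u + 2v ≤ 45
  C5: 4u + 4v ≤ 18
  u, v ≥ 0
max z = 8u + 7v

s.t.
  3u + 2v + s1 = 19
  v + s2 = 6
  u + s3 = 12
  4u + 2v + s4 = 45
  4u + 4v + s5 = 18
  u, v, s1, s2, s3, s4, s5 ≥ 0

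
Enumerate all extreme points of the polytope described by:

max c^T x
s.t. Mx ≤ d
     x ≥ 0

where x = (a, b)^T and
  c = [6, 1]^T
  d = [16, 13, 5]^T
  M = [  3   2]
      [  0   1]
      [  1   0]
Each vertex is the intersection of two constraint boundaries that also satisfies all remaining constraints:
  a = 0 and b = 0 → (0, 0)
  a = 5 and b = 0 → (5, 0)
  3a + 2b = 16 and a = 5 → (5, 0.5)
  3a + 2b = 16 and a = 0 → (0, 8)

Vertices: (0, 0), (5, 0), (5, 0.5), (0, 8)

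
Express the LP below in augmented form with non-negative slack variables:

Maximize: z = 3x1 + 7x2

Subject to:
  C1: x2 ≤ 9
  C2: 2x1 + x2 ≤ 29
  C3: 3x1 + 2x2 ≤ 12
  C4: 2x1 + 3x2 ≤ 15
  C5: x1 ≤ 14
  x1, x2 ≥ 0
max z = 3x1 + 7x2

s.t.
  x2 + s1 = 9
  2x1 + x2 + s2 = 29
  3x1 + 2x2 + s3 = 12
  2x1 + 3x2 + s4 = 15
  x1 + s5 = 14
  x1, x2, s1, s2, s3, s4, s5 ≥ 0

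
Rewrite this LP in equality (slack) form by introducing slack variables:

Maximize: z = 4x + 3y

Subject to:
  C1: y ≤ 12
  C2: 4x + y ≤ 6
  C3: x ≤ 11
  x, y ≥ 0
max z = 4x + 3y

s.t.
  y + s1 = 12
  4x + y + s2 = 6
  x + s3 = 11
  x, y, s1, s2, s3 ≥ 0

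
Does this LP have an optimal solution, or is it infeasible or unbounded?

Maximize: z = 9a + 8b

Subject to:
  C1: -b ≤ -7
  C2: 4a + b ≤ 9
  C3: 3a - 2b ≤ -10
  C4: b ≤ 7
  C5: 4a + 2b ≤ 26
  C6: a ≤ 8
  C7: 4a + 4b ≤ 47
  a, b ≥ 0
The point (0.5, 7) satisfies every constraint, so the LP is feasible; the constraints give a ≤ 8 and b ≤ 7, which with a, b ≥ 0 keep the feasible region inside a bounded box. A feasible, bounded LP attains a finite optimum at a vertex.

Evaluating z = 9a + 8b at each vertex:
  (0.5, 7): z = 60.5
  (0, 7): z = 56

Feasible with finite optimum z* = 60.5 at (0.5, 7).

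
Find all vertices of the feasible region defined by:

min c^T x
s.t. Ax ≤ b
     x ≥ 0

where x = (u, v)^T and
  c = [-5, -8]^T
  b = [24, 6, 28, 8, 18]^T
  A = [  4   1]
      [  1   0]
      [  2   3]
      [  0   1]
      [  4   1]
Each vertex is the intersection of two constraint boundaries that also satisfies all remaining constraints:
  u = 0 and v = 0 → (0, 0)
  4u + v = 18 and v = 0 → (4.5, 0)
  2u + 3v = 28 and 4u + v = 18 → (2.6, 7.6)
  2u + 3v = 28 and v = 8 → (2, 8)
  v = 8 and u = 0 → (0, 8)

Vertices: (0, 0), (4.5, 0), (2.6, 7.6), (2, 8), (0, 8)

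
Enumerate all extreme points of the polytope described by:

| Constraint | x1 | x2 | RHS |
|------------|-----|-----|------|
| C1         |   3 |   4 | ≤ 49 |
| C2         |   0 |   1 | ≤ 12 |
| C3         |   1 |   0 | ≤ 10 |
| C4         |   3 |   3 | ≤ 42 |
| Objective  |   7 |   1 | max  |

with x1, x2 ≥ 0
Each vertex is the intersection of two constraint boundaries that also satisfies all remaining constraints:
  x1 = 0 and x2 = 0 → (0, 0)
  x1 = 10 and x2 = 0 → (10, 0)
  x1 = 10 and 3x1 + 3x2 = 42 → (10, 4)
  3x1 + 4x2 = 49 and 3x1 + 3x2 = 42 → (7, 7)
  3x1 + 4x2 = 49 and x2 = 12 → (0.3333, 12)
  x2 = 12 and x1 = 0 → (0, 12)

Vertices: (0, 0), (10, 0), (10, 4), (7, 7), (0.3333, 12), (0, 12)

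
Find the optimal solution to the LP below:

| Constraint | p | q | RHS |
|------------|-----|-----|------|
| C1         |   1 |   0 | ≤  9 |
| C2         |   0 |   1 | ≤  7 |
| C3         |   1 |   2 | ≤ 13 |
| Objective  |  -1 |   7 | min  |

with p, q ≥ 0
p = 9, q = 0, z = -9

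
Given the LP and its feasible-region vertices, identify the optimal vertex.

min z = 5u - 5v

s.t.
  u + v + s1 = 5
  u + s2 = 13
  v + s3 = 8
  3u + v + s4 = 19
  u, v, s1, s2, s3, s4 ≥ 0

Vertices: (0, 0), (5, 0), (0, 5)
Evaluating z = 5u - 5v at each vertex:
  (0, 0): z = 0
  (5, 0): z = 25
  (0, 5): z = -25

The smallest value is z = -25, attained at (0, 5).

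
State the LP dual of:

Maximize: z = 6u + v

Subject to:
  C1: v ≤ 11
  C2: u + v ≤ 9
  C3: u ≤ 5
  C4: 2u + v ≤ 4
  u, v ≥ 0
Minimize: z = 11y1 + 9y2 + 5y3 + 4y4

Subject to:
  C1: -y2 - y3 - 2y4 ≤ -6
  C2: -y1 - y2 - y4 ≤ -1
  y1, y2, y3, y4 ≥ 0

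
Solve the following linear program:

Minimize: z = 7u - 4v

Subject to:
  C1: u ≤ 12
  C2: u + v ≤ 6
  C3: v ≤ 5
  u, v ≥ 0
Each vertex is the intersection of two constraint boundaries that also satisfies all remaining constraints:
  u = 0 and v = 0 → (0, 0)
  u + v = 6 and v = 0 → (6, 0)
  u + v = 6 and v = 5 → (1, 5)
  v = 5 and u = 0 → (0, 5)

Evaluating z = 7u - 4v at each vertex:
  (0, 0): z = 0
  (6, 0): z = 42
  (1, 5): z = -13
  (0, 5): z = -20

The minimum is at (0, 5) with z = -20.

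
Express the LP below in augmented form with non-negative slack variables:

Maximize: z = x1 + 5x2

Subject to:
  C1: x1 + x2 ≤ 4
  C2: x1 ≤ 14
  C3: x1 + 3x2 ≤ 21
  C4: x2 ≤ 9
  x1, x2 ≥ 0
max z = x1 + 5x2

s.t.
  x1 + x2 + s1 = 4
  x1 + s2 = 14
  x1 + 3x2 + s3 = 21
  x2 + s4 = 9
  x1, x2, s1, s2, s3, s4 ≥ 0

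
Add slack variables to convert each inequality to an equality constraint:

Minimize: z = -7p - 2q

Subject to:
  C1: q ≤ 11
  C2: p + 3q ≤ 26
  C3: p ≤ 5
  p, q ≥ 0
min z = -7p - 2q

s.t.
  q + s1 = 11
  p + 3q + s2 = 26
  p + s3 = 5
  p, q, s1, s2, s3 ≥ 0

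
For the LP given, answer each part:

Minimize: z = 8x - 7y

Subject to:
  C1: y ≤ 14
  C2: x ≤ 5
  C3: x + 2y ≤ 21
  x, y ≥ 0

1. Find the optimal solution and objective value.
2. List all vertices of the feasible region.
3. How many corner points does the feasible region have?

1. x = 0, y = 10.5, z = -73.5
2. (0, 0), (5, 0), (5, 8), (0, 10.5)
3. 4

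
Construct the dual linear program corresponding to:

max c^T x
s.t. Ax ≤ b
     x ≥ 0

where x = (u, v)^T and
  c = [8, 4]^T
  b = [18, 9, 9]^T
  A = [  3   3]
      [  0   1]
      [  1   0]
Minimize: z = 18y1 + 9y2 + 9y3

Subject to:
  C1: -3y1 - y3 ≤ -8
  C2: -3y1 - y2 ≤ -4
  y1, y2, y3 ≥ 0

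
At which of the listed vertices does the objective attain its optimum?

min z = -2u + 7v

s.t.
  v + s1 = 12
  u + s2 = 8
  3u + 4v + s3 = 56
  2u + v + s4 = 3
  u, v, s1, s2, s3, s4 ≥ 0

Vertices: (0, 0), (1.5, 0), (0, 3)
(1.5, 0) with z = -3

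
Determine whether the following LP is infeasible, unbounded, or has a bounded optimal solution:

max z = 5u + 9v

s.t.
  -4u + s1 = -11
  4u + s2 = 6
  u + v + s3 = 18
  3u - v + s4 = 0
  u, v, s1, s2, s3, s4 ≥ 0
The row 4u + s2 = 6 with s2 ≥ 0 requires 4u ≤ 6, while the row -4u + s1 = -11 with s1 ≥ 0 is equivalent to 4u ≥ 11. Together they would need 11 ≤ 4u ≤ 6, which is impossible since 11 > 6. No point satisfies all constraints.

The feasible region is empty; the LP is infeasible.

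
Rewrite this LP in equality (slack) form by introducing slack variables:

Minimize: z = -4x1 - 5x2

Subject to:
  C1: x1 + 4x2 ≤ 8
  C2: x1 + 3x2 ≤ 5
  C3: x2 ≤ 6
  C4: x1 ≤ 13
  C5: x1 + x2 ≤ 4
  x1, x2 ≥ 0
min z = -4x1 - 5x2

s.t.
  x1 + 4x2 + s1 = 8
  x1 + 3x2 + s2 = 5
  x2 + s3 = 6
  x1 + s4 = 13
  x1 + x2 + s5 = 4
  x1, x2, s1, s2, s3, s4, s5 ≥ 0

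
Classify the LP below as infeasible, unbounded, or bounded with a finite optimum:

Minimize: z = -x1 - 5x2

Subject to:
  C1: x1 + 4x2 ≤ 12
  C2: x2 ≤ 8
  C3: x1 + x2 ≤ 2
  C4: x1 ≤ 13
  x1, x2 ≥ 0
The point (0, 2) satisfies every constraint, so the LP is feasible; the constraints give x1 ≤ 13 and x2 ≤ 8, which with x1, x2 ≥ 0 keep the feasible region inside a bounded box. A feasible, bounded LP attains a finite optimum at a vertex.

Feasible with finite optimum z* = -10 at (0, 2).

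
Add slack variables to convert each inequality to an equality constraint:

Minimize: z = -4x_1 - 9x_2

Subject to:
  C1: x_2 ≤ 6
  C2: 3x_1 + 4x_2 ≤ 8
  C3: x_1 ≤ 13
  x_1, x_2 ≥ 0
min z = -4x_1 - 9x_2

s.t.
  x_2 + s1 = 6
  3x_1 + 4x_2 + s2 = 8
  x_1 + s3 = 13
  x_1, x_2, s1, s2, s3 ≥ 0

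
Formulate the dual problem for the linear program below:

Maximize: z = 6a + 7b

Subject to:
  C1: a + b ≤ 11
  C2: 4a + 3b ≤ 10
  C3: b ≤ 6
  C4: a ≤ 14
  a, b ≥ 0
Minimize: z = 11y1 + 10y2 + 6y3 + 14y4

Subject to:
  C1: -y1 - 4y2 - y4 ≤ -6
  C2: -y1 - 3y2 - y3 ≤ -7
  y1, y2, y3, y4 ≥ 0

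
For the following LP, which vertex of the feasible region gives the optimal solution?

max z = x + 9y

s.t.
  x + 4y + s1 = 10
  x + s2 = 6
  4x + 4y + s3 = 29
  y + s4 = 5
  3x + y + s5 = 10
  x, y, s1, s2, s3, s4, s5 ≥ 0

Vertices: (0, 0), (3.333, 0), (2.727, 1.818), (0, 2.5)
Evaluating z = x + 9y at each vertex:
  (0, 0): z = 0
  (3.333, 0): z = 3.333
  (2.727, 1.818): z = 19.09
  (0, 2.5): z = 22.5

The largest value is z = 22.5, attained at (0, 2.5).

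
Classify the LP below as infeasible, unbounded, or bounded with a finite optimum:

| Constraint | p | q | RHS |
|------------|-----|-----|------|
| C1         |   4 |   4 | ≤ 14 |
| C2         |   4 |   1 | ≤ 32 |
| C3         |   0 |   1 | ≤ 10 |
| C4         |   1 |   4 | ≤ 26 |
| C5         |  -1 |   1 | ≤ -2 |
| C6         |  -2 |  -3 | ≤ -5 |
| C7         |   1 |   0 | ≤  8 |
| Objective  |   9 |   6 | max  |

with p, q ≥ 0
The point (3.5, 0) satisfies every constraint, so the LP is feasible; the constraints give p ≤ 8 and q ≤ 10, which with p, q ≥ 0 keep the feasible region inside a bounded box. A feasible, bounded LP attains a finite optimum at a vertex.

Evaluating z = 9p + 6q at each vertex:
  (2.2, 0.2): z = 21
  (2.5, 0): z = 22.5
  (3.5, 0): z = 31.5
  (2.75, 0.75): z = 29.25

Feasible with finite optimum z* = 31.5 at (3.5, 0).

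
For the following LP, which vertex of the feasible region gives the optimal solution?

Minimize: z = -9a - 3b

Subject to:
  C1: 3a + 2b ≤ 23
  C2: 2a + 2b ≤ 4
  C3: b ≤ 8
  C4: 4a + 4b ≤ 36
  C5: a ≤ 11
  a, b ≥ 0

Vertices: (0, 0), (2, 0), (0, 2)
Evaluating z = -9a - 3b at each vertex:
  (0, 0): z = 0
  (2, 0): z = -18
  (0, 2): z = -6

The smallest value is z = -18, attained at (2, 0).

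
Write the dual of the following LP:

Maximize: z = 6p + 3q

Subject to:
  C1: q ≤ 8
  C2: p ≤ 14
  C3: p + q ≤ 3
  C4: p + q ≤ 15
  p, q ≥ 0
Minimize: z = 8y1 + 14y2 + 3y3 + 15y4

Subject to:
  C1: -y2 - y3 - y4 ≤ -6
  C2: -y1 - y3 - y4 ≤ -3
  y1, y2, y3, y4 ≥ 0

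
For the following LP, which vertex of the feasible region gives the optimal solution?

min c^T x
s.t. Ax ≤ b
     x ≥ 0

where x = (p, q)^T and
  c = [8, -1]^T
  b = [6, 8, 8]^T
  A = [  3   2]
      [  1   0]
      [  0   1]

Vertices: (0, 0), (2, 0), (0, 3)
(0, 3) with z = -3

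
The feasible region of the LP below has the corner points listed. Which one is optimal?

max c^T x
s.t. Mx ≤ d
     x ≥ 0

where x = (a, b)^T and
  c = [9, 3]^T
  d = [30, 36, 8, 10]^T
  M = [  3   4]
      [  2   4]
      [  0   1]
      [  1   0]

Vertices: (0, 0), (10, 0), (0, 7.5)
(10, 0) with z = 90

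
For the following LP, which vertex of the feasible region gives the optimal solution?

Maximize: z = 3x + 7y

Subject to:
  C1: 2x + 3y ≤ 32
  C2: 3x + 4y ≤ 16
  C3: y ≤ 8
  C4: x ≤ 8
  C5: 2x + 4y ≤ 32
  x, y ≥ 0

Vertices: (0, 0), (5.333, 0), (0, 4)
Evaluating z = 3x + 7y at each vertex:
  (0, 0): z = 0
  (5.333, 0): z = 16
  (0, 4): z = 28

The largest value is z = 28, attained at (0, 4).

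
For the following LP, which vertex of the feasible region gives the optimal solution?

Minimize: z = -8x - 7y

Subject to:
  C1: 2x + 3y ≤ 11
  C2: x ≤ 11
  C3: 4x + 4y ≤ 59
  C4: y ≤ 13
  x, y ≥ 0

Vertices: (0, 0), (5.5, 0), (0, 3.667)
Evaluating z = -8x - 7y at each vertex:
  (0, 0): z = 0
  (5.5, 0): z = -44
  (0, 3.667): z = -25.67

The smallest value is z = -44, attained at (5.5, 0).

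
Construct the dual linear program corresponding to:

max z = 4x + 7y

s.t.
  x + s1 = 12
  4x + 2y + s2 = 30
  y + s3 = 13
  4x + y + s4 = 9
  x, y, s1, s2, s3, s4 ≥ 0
Minimize: z = 12y1 + 30y2 + 13y3 + 9y4

Subject to:
  C1: -y1 - 4y2 - 4y4 ≤ -4
  C2: -2y2 - y3 - y4 ≤ -7
  y1, y2, y3, y4 ≥ 0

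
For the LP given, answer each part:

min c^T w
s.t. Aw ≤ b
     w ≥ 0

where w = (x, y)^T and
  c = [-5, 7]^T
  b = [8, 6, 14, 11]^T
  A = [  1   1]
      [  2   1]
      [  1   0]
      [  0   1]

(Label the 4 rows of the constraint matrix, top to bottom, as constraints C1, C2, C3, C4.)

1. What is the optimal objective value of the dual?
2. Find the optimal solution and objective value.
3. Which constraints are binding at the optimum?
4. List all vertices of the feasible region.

1. -15 (by strong duality, equal to the primal optimum)
2. x = 3, y = 0, z = -15
3. C2, y ≥ 0
4. (0, 0), (3, 0), (0, 6)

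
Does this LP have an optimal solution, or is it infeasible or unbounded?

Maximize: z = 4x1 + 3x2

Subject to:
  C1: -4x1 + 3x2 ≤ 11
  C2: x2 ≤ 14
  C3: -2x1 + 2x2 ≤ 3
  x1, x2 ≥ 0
Feasible point: (0, 0) satisfies every constraint, so the LP is feasible.
Direction d = (1, 0): for each constraint row a, a·d ≤ 0 —
  (-4)(1) + (3)(0) = -4 ≤ 0
  (0)(1) + (1)(0) = 0 ≤ 0
  (-2)(1) + (2)(0) = -2 ≤ 0
and d ≥ 0, so (0, 0) + t·d stays feasible for every t ≥ 0. Along this ray z = 4x1 + 3x2 changes by 4 per unit t, so z → +∞.

The LP is unbounded; z can be made arbitrarily large.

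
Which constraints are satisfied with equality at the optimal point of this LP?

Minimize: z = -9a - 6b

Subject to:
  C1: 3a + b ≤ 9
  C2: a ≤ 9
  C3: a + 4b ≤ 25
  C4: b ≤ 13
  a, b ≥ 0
Optimal: a = 1, b = 6
Slack at optimum:
  C1: slack = 0 (binding)
  C2: slack = 8
  C3: slack = 0 (binding)
  C4: slack = 7
  a ≥ 0: a = 1
  b ≥ 0: b = 6
Binding constraints: C1, C3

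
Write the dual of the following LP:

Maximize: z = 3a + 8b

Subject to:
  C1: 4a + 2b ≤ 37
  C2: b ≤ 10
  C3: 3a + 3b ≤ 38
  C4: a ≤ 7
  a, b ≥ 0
Minimize: z = 37y1 + 10y2 + 38y3 + 7y4

Subject to:
  C1: -4y1 - 3y3 - y4 ≤ -3
  C2: -2y1 - y2 - 3y3 ≤ -8
  y1, y2, y3, y4 ≥ 0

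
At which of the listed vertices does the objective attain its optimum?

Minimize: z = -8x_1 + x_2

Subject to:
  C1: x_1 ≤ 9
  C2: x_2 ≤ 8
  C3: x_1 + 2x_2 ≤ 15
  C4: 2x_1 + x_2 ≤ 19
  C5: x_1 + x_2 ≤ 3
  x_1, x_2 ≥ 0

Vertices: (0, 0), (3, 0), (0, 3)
(3, 0) with z = -24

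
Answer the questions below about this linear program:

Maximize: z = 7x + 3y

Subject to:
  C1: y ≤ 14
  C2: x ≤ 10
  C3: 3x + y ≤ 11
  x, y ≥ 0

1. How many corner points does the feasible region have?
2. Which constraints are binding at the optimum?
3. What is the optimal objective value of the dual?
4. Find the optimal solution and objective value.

1. 3
2. C3, x ≥ 0
3. 33 (by strong duality, equal to the primal optimum)
4. x = 0, y = 11, z = 33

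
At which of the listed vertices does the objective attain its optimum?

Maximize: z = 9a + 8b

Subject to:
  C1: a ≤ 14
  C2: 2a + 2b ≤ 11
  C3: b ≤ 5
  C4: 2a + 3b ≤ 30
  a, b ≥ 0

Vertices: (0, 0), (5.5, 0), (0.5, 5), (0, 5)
Evaluating z = 9a + 8b at each vertex:
  (0, 0): z = 0
  (5.5, 0): z = 49.5
  (0.5, 5): z = 44.5
  (0, 5): z = 40

The largest value is z = 49.5, attained at (5.5, 0).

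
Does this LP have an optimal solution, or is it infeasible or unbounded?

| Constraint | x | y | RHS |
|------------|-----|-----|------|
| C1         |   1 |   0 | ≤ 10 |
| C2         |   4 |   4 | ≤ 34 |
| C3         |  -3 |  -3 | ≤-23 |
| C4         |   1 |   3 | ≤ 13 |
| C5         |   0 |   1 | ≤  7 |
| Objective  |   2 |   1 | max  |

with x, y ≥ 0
The point (8.5, 0) satisfies every constraint, so the LP is feasible; the constraints give x ≤ 10 and y ≤ 7, which with x, y ≥ 0 keep the feasible region inside a bounded box. A feasible, bounded LP attains a finite optimum at a vertex.

Evaluating z = 2x + y at each vertex:
  (7.667, 0): z = 15.33
  (8.5, 0): z = 17
  (6.25, 2.25): z = 14.75
  (5, 2.667): z = 12.67

The LP has an optimal solution: (8.5, 0) with z = 17.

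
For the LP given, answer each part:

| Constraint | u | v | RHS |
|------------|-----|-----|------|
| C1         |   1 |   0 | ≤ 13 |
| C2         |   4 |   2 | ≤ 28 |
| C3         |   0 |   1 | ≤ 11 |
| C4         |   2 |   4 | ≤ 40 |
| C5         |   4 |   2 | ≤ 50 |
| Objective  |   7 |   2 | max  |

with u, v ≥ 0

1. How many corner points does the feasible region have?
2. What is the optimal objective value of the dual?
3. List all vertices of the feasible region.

1. 4
2. 49 (by strong duality, equal to the primal optimum)
3. (0, 0), (7, 0), (2.667, 8.667), (0, 10)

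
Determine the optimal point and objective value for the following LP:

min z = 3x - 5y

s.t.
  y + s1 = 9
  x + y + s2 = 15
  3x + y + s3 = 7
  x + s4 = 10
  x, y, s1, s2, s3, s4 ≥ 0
Each vertex is the intersection of two constraint boundaries that also satisfies all remaining constraints:
  x = 0 and y = 0 → (0, 0)
  3x + y = 7 and y = 0 → (2.333, 0)
  3x + y = 7 and x = 0 → (0, 7)

Evaluating z = 3x - 5y at each vertex:
  (0, 0): z = 0
  (2.333, 0): z = 7
  (0, 7): z = -35

The minimum is at (0, 7) with z = -35.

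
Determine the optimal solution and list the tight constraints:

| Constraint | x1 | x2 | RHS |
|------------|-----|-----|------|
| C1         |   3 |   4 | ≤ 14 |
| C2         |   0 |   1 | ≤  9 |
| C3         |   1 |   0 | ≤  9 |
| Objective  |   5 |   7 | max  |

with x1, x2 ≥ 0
Optimal: x1 = 0, x2 = 3.5
Slack at optimum:
  C1: slack = 0 (binding)
  C2: slack = 5.5
  C3: slack = 9
  x1 ≥ 0: x1 = 0 (binding)
  x2 ≥ 0: x2 = 3.5
Binding constraints: C1, x1 ≥ 0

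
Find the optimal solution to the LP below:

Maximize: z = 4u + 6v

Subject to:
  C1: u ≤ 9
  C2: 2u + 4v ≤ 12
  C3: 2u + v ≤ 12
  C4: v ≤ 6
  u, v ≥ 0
Each vertex is the intersection of two constraint boundaries that also satisfies all remaining constraints:
  u = 0 and v = 0 → (0, 0)
  2u + 4v = 12 and 2u + v = 12 → (6, 0)
  2u + 4v = 12 and u = 0 → (0, 3)

Evaluating z = 4u + 6v at each vertex:
  (0, 0): z = 0
  (6, 0): z = 24
  (0, 3): z = 18

The maximum is at (6, 0) with z = 24.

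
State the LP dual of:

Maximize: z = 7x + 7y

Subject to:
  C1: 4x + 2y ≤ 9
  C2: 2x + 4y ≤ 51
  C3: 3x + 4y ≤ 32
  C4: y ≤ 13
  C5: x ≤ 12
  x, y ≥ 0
Minimize: z = 9y1 + 51y2 + 32y3 + 13y4 + 12y5

Subject to:
  C1: -4y1 - 2y2 - 3y3 - y5 ≤ -7
  C2: -2y1 - 4y2 - 4y3 - y4 ≤ -7
  y1, y2, y3, y4, y5 ≥ 0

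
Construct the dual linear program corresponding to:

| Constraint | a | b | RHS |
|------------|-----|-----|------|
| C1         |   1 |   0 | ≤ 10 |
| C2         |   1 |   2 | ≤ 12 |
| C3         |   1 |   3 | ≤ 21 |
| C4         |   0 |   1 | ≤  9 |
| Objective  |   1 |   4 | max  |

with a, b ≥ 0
Minimize: z = 10y1 + 12y2 + 21y3 + 9y4

Subject to:
  C1: -y1 - y2 - y3 ≤ -1
  C2: -2y2 - 3y3 - y4 ≤ -4
  y1, y2, y3, y4 ≥ 0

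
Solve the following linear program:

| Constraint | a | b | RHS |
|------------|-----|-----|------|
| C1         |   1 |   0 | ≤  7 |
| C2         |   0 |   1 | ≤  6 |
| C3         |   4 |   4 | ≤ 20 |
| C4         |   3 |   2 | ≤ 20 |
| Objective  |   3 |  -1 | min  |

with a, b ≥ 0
a = 0, b = 5, z = -5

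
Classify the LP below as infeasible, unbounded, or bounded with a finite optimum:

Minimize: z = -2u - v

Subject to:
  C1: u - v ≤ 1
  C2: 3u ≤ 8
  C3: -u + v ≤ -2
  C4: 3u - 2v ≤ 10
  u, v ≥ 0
C1 requires u - v ≤ 1, while C3 (-u + v ≤ -2) is equivalent to u - v ≥ 2. Together they would need 2 ≤ u - v ≤ 1, which is impossible since 2 > 1. No point satisfies all constraints.

The feasible region is empty; the LP is infeasible.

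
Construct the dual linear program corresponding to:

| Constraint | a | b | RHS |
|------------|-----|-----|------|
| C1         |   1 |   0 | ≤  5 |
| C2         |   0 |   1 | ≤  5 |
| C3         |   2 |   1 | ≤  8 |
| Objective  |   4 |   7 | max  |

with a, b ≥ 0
Minimize: z = 5y1 + 5y2 + 8y3

Subject to:
  C1: -y1 - 2y3 ≤ -4
  C2: -y2 - y3 ≤ -7
  y1, y2, y3 ≥ 0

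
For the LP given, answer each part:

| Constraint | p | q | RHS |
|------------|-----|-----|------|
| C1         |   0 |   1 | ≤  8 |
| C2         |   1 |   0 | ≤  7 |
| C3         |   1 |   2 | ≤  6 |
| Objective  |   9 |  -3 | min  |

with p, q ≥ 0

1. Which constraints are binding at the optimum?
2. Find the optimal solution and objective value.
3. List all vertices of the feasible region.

1. C3, p ≥ 0
2. p = 0, q = 3, z = -9
3. (0, 0), (6, 0), (0, 3)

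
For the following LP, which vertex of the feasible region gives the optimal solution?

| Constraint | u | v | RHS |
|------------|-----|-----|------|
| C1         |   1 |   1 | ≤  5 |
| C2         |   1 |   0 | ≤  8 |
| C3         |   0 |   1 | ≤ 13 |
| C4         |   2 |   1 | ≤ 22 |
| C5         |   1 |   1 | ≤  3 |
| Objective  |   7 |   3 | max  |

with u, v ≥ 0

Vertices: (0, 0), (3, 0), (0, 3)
Evaluating z = 7u + 3v at each vertex:
  (0, 0): z = 0
  (3, 0): z = 21
  (0, 3): z = 9

The largest value is z = 21, attained at (3, 0).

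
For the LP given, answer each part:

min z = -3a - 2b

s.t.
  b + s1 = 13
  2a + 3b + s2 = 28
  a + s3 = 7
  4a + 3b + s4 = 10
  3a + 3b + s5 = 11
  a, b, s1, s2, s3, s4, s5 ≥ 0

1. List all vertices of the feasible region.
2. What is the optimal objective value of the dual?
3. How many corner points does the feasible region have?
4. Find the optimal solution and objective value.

1. (0, 0), (2.5, 0), (0, 3.333)
2. -7.5 (by strong duality, equal to the primal optimum)
3. 3
4. a = 2.5, b = 0, z = -7.5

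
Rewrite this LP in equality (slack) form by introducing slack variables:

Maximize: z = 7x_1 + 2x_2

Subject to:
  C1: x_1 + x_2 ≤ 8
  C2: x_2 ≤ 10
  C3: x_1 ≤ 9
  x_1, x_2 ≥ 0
max z = 7x_1 + 2x_2

s.t.
  x_1 + x_2 + s1 = 8
  x_2 + s2 = 10
  x_1 + s3 = 9
  x_1, x_2, s1, s2, s3 ≥ 0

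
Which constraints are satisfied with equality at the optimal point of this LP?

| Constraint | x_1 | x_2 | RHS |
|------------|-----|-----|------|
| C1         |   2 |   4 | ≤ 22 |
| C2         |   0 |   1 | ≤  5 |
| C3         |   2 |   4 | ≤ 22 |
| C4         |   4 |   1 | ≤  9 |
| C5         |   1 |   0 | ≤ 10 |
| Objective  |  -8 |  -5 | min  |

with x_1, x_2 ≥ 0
Optimal: x_1 = 1, x_2 = 5
Binding: C1, C2, C3, C4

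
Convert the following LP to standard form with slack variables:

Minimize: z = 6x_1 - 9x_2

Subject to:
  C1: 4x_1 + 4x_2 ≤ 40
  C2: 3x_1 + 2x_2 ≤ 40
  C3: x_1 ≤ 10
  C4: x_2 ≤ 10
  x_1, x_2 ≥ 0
min z = 6x_1 - 9x_2

s.t.
  4x_1 + 4x_2 + s1 = 40
  3x_1 + 2x_2 + s2 = 40
  x_1 + s3 = 10
  x_2 + s4 = 10
  x_1, x_2, s1, s2, s3, s4 ≥ 0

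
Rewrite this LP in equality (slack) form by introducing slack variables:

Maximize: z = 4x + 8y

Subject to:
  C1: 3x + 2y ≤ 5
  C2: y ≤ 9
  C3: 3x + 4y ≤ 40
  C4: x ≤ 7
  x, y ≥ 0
max z = 4x + 8y

s.t.
  3x + 2y + s1 = 5
  y + s2 = 9
  3x + 4y + s3 = 40
  x + s4 = 7
  x, y, s1, s2, s3, s4 ≥ 0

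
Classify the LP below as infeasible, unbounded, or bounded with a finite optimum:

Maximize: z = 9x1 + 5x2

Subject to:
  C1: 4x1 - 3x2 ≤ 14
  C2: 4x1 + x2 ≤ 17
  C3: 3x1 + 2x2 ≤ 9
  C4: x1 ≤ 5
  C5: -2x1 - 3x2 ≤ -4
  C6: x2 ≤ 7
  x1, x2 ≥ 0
The point (3, 0) satisfies every constraint, so the LP is feasible; the constraints give x1 ≤ 5 and x2 ≤ 7, which with x1, x2 ≥ 0 keep the feasible region inside a bounded box. A feasible, bounded LP attains a finite optimum at a vertex.

Evaluating z = 9x1 + 5x2 at each vertex:
  (0, 1.333): z = 6.667
  (2, 0): z = 18
  (3, 0): z = 27
  (0, 4.5): z = 22.5

The LP has an optimal solution: (3, 0) with z = 27.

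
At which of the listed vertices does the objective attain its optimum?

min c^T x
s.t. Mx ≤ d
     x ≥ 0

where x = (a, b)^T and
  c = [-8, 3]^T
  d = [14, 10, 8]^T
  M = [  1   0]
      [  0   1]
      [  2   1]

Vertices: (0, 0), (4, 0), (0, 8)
Evaluating z = -8a + 3b at each vertex:
  (0, 0): z = 0
  (4, 0): z = -32
  (0, 8): z = 24

The smallest value is z = -32, attained at (4, 0).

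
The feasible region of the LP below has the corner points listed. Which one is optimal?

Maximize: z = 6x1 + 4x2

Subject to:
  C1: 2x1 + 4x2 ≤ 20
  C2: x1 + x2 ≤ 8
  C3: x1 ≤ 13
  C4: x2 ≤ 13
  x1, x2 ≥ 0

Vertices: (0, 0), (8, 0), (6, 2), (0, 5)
(8, 0) with z = 48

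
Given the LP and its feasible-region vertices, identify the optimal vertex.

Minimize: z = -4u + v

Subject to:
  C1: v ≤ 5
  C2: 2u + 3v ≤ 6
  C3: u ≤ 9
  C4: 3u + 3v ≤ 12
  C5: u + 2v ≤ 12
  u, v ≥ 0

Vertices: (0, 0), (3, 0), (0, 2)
Evaluating z = -4u + v at each vertex:
  (0, 0): z = 0
  (3, 0): z = -12
  (0, 2): z = 2

The smallest value is z = -12, attained at (3, 0).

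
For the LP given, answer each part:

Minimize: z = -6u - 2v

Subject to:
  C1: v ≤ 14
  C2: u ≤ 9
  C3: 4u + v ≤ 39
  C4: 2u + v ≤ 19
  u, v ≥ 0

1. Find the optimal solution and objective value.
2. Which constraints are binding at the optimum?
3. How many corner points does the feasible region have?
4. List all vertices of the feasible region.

1. u = 9, v = 1, z = -56
2. C2, C4
3. 5
4. (0, 0), (9, 0), (9, 1), (2.5, 14), (0, 14)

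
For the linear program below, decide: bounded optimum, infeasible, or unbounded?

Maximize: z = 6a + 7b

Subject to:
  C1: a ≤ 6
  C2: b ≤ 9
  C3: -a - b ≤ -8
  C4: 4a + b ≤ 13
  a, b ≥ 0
The point (1, 9) satisfies every constraint, so the LP is feasible; the constraints give a ≤ 6 and b ≤ 9, which with a, b ≥ 0 keep the feasible region inside a bounded box. A feasible, bounded LP attains a finite optimum at a vertex.

The LP has an optimal solution: (1, 9) with z = 69.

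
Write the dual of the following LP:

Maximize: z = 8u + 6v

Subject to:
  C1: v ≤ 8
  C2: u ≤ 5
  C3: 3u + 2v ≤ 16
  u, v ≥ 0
Minimize: z = 8y1 + 5y2 + 16y3

Subject to:
  C1: -y2 - 3y3 ≤ -8
  C2: -y1 - 2y3 ≤ -6
  y1, y2, y3 ≥ 0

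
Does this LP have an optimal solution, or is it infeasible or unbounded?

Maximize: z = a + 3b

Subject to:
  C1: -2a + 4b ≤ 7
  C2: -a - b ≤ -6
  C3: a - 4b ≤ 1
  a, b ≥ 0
Feasible point: (3, 3) satisfies every constraint, so the LP is feasible.
Direction d = (2, 1): for each constraint row a, a·d ≤ 0 —
  (-2)(2) + (4)(1) = 0 ≤ 0
  (-1)(2) + (-1)(1) = -3 ≤ 0
  (1)(2) + (-4)(1) = -2 ≤ 0
and d ≥ 0, so (3, 3) + t·d stays feasible for every t ≥ 0. Along this ray z = a + 3b changes by 5 per unit t, so z → +∞.

Unbounded: there is a feasible ray along which z → +∞.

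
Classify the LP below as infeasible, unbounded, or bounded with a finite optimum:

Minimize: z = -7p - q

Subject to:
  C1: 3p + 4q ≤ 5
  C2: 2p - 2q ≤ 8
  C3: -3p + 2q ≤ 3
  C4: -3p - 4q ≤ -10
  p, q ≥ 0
C1 requires 3p + 4q ≤ 5, while C4 (-3p - 4q ≤ -10) is equivalent to 3p + 4q ≥ 10. Together they would need 10 ≤ 3p + 4q ≤ 5, which is impossible since 10 > 5. No point satisfies all constraints.

Infeasible — the constraint set is empty.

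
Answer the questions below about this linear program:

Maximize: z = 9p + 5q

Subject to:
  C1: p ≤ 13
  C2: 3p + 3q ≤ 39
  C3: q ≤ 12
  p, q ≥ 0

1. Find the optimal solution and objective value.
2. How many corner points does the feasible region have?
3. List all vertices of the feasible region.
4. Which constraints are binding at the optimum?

1. p = 13, q = 0, z = 117
2. 4
3. (0, 0), (13, 0), (1, 12), (0, 12)
4. C1, C2, q ≥ 0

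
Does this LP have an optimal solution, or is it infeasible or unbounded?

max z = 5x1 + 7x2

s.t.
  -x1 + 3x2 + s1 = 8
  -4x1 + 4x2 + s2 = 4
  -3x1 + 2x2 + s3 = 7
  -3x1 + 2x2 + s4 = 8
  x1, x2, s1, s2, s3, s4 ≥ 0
Feasible point: (0, 0) satisfies every constraint, so the LP is feasible.
Direction d = (1, 0): for each constraint row a, a·d ≤ 0 —
  (-1)(1) + (3)(0) = -1 ≤ 0
  (-4)(1) + (4)(0) = -4 ≤ 0
  (-3)(1) + (2)(0) = -3 ≤ 0
  (-3)(1) + (2)(0) = -3 ≤ 0
and d ≥ 0, so (0, 0) + t·d stays feasible for every t ≥ 0. Along this ray z = 5x1 + 7x2 changes by 5 per unit t, so z → +∞.

The LP is unbounded; z can be made arbitrarily large.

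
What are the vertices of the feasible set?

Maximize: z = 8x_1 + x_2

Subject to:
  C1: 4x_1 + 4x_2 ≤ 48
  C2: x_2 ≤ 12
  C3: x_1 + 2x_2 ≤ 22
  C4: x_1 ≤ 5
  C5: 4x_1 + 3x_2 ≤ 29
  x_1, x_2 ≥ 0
Each vertex is the intersection of two constraint boundaries that also satisfies all remaining constraints:
  x_1 = 0 and x_2 = 0 → (0, 0)
  x_1 = 5 and x_2 = 0 → (5, 0)
  x_1 = 5 and 4x_1 + 3x_2 = 29 → (5, 3)
  4x_1 + 3x_2 = 29 and x_1 = 0 → (0, 9.667)

Vertices: (0, 0), (5, 0), (5, 3), (0, 9.667)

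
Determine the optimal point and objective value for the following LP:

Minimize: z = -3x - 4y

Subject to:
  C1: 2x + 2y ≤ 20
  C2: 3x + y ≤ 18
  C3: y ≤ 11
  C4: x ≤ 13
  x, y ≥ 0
x = 0, y = 10, z = -40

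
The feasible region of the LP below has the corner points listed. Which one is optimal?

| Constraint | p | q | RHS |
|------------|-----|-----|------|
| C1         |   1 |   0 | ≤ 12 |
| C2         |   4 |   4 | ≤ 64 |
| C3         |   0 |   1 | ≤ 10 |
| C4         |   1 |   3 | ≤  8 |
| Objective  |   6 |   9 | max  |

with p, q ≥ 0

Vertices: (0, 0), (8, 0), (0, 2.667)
Evaluating z = 6p + 9q at each vertex:
  (0, 0): z = 0
  (8, 0): z = 48
  (0, 2.667): z = 24

The largest value is z = 48, attained at (8, 0).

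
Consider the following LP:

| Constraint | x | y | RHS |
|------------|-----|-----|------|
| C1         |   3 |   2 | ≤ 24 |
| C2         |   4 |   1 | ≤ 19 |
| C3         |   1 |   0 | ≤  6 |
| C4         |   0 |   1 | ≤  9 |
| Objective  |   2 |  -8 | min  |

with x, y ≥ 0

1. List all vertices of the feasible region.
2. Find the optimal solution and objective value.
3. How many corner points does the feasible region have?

1. (0, 0), (4.75, 0), (2.8, 7.8), (2, 9), (0, 9)
2. x = 0, y = 9, z = -72
3. 5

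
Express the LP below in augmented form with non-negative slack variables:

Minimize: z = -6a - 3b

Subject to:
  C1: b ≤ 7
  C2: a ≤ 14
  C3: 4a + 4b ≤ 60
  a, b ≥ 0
min z = -6a - 3b

s.t.
  b + s1 = 7
  a + s2 = 14
  4a + 4b + s3 = 60
  a, b, s1, s2, s3 ≥ 0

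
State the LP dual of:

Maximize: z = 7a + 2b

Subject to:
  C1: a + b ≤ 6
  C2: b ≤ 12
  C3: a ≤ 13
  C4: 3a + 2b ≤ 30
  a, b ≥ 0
Minimize: z = 6y1 + 12y2 + 13y3 + 30y4

Subject to:
  C1: -y1 - y3 - 3y4 ≤ -7
  C2: -y1 - y2 - 2y4 ≤ -2
  y1, y2, y3, y4 ≥ 0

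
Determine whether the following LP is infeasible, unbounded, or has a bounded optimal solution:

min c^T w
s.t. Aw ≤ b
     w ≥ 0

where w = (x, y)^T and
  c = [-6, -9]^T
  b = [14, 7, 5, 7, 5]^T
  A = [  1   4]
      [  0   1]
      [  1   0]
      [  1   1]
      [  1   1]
The point (2, 3) satisfies every constraint, so the LP is feasible; the constraints give x ≤ 5 and y ≤ 7, which with x, y ≥ 0 keep the feasible region inside a bounded box. A feasible, bounded LP attains a finite optimum at a vertex.

Evaluating z = -6x - 9y at each vertex:
  (0, 0): z = 0
  (5, 0): z = -30
  (2, 3): z = -39
  (0, 3.5): z = -31.5

Bounded optimum: z* = -39 at (2, 3).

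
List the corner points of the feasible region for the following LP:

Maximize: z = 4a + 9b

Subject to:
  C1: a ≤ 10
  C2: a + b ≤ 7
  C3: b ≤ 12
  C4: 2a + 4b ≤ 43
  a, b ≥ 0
Each vertex is the intersection of two constraint boundaries that also satisfies all remaining constraints:
  a = 0 and b = 0 → (0, 0)
  a + b = 7 and b = 0 → (7, 0)
  a + b = 7 and a = 0 → (0, 7)

Vertices: (0, 0), (7, 0), (0, 7)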